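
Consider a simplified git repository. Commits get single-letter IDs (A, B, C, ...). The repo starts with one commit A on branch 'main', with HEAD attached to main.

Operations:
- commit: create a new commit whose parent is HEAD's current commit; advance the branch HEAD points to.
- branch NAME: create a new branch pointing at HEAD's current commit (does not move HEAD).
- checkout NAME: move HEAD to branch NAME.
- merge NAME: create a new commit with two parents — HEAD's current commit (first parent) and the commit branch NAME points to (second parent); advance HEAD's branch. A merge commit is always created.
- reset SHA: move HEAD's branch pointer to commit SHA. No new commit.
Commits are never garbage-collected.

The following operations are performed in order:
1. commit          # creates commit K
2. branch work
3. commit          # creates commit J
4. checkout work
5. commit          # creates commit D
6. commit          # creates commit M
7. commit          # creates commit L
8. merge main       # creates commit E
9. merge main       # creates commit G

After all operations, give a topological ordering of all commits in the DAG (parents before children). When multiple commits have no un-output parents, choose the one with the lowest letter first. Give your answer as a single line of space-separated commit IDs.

After op 1 (commit): HEAD=main@K [main=K]
After op 2 (branch): HEAD=main@K [main=K work=K]
After op 3 (commit): HEAD=main@J [main=J work=K]
After op 4 (checkout): HEAD=work@K [main=J work=K]
After op 5 (commit): HEAD=work@D [main=J work=D]
After op 6 (commit): HEAD=work@M [main=J work=M]
After op 7 (commit): HEAD=work@L [main=J work=L]
After op 8 (merge): HEAD=work@E [main=J work=E]
After op 9 (merge): HEAD=work@G [main=J work=G]
commit A: parents=[]
commit D: parents=['K']
commit E: parents=['L', 'J']
commit G: parents=['E', 'J']
commit J: parents=['K']
commit K: parents=['A']
commit L: parents=['M']
commit M: parents=['D']

Answer: A K D J M L E G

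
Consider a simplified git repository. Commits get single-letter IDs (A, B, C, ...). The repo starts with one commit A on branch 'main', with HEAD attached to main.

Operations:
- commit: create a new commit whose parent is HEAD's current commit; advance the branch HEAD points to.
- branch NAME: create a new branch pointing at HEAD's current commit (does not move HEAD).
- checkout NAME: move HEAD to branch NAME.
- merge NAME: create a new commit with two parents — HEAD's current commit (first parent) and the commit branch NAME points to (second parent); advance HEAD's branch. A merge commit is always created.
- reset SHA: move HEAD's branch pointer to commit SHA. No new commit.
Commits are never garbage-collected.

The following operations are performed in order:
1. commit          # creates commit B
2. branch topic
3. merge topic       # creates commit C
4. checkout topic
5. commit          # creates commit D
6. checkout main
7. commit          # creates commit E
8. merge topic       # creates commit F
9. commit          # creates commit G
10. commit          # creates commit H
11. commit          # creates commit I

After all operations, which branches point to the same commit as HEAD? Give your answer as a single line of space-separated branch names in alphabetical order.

After op 1 (commit): HEAD=main@B [main=B]
After op 2 (branch): HEAD=main@B [main=B topic=B]
After op 3 (merge): HEAD=main@C [main=C topic=B]
After op 4 (checkout): HEAD=topic@B [main=C topic=B]
After op 5 (commit): HEAD=topic@D [main=C topic=D]
After op 6 (checkout): HEAD=main@C [main=C topic=D]
After op 7 (commit): HEAD=main@E [main=E topic=D]
After op 8 (merge): HEAD=main@F [main=F topic=D]
After op 9 (commit): HEAD=main@G [main=G topic=D]
After op 10 (commit): HEAD=main@H [main=H topic=D]
After op 11 (commit): HEAD=main@I [main=I topic=D]

Answer: main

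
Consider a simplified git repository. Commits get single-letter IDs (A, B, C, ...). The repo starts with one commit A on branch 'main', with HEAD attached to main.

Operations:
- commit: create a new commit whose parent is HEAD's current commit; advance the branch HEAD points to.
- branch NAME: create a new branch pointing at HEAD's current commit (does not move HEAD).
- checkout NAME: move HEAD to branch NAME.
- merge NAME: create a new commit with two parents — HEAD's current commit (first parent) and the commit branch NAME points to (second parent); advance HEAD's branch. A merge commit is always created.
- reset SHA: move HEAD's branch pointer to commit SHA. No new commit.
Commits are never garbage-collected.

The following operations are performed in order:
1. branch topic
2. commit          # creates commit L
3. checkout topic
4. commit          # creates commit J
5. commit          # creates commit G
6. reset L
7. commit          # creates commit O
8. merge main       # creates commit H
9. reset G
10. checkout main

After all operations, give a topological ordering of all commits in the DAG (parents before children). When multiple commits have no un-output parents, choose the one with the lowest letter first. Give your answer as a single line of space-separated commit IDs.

Answer: A J G L O H

Derivation:
After op 1 (branch): HEAD=main@A [main=A topic=A]
After op 2 (commit): HEAD=main@L [main=L topic=A]
After op 3 (checkout): HEAD=topic@A [main=L topic=A]
After op 4 (commit): HEAD=topic@J [main=L topic=J]
After op 5 (commit): HEAD=topic@G [main=L topic=G]
After op 6 (reset): HEAD=topic@L [main=L topic=L]
After op 7 (commit): HEAD=topic@O [main=L topic=O]
After op 8 (merge): HEAD=topic@H [main=L topic=H]
After op 9 (reset): HEAD=topic@G [main=L topic=G]
After op 10 (checkout): HEAD=main@L [main=L topic=G]
commit A: parents=[]
commit G: parents=['J']
commit H: parents=['O', 'L']
commit J: parents=['A']
commit L: parents=['A']
commit O: parents=['L']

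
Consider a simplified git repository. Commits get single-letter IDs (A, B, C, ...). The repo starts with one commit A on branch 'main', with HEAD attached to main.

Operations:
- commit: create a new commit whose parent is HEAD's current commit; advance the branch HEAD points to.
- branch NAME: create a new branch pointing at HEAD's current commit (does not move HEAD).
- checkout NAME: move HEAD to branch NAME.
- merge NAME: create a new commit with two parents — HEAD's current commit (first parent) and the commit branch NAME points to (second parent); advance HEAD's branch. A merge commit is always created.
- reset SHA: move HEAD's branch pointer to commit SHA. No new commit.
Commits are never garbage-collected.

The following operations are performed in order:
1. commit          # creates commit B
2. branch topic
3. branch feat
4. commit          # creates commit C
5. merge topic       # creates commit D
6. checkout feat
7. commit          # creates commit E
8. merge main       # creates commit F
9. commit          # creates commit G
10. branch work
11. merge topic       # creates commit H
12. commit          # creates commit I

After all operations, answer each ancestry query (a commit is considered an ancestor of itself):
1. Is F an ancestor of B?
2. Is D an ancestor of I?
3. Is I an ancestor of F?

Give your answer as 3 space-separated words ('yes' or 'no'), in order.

After op 1 (commit): HEAD=main@B [main=B]
After op 2 (branch): HEAD=main@B [main=B topic=B]
After op 3 (branch): HEAD=main@B [feat=B main=B topic=B]
After op 4 (commit): HEAD=main@C [feat=B main=C topic=B]
After op 5 (merge): HEAD=main@D [feat=B main=D topic=B]
After op 6 (checkout): HEAD=feat@B [feat=B main=D topic=B]
After op 7 (commit): HEAD=feat@E [feat=E main=D topic=B]
After op 8 (merge): HEAD=feat@F [feat=F main=D topic=B]
After op 9 (commit): HEAD=feat@G [feat=G main=D topic=B]
After op 10 (branch): HEAD=feat@G [feat=G main=D topic=B work=G]
After op 11 (merge): HEAD=feat@H [feat=H main=D topic=B work=G]
After op 12 (commit): HEAD=feat@I [feat=I main=D topic=B work=G]
ancestors(B) = {A,B}; F in? no
ancestors(I) = {A,B,C,D,E,F,G,H,I}; D in? yes
ancestors(F) = {A,B,C,D,E,F}; I in? no

Answer: no yes no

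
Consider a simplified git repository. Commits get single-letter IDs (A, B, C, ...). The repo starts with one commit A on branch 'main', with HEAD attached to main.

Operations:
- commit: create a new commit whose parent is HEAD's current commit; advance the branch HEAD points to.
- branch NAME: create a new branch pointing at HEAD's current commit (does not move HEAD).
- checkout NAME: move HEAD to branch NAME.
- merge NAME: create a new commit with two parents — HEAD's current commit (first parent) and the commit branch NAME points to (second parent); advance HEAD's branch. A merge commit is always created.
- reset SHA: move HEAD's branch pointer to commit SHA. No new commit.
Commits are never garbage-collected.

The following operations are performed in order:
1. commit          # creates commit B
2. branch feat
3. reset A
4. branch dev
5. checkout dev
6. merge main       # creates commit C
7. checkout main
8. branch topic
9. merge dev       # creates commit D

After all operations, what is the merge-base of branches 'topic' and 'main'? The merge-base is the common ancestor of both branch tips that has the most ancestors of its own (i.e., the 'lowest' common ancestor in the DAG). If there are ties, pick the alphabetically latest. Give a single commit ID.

After op 1 (commit): HEAD=main@B [main=B]
After op 2 (branch): HEAD=main@B [feat=B main=B]
After op 3 (reset): HEAD=main@A [feat=B main=A]
After op 4 (branch): HEAD=main@A [dev=A feat=B main=A]
After op 5 (checkout): HEAD=dev@A [dev=A feat=B main=A]
After op 6 (merge): HEAD=dev@C [dev=C feat=B main=A]
After op 7 (checkout): HEAD=main@A [dev=C feat=B main=A]
After op 8 (branch): HEAD=main@A [dev=C feat=B main=A topic=A]
After op 9 (merge): HEAD=main@D [dev=C feat=B main=D topic=A]
ancestors(topic=A): ['A']
ancestors(main=D): ['A', 'C', 'D']
common: ['A']

Answer: A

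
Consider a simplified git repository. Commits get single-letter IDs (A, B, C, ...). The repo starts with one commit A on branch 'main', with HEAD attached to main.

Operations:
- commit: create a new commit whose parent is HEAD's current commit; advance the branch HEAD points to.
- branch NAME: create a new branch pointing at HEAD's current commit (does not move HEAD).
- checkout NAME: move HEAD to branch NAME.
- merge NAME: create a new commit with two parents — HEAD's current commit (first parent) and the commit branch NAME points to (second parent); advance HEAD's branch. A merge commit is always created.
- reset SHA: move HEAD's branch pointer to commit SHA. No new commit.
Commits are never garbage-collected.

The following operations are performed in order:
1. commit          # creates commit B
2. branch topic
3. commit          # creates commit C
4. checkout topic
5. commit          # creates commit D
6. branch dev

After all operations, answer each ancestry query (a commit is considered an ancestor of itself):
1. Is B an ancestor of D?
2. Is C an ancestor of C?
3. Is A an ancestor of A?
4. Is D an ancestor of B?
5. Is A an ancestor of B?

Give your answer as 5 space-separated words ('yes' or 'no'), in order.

After op 1 (commit): HEAD=main@B [main=B]
After op 2 (branch): HEAD=main@B [main=B topic=B]
After op 3 (commit): HEAD=main@C [main=C topic=B]
After op 4 (checkout): HEAD=topic@B [main=C topic=B]
After op 5 (commit): HEAD=topic@D [main=C topic=D]
After op 6 (branch): HEAD=topic@D [dev=D main=C topic=D]
ancestors(D) = {A,B,D}; B in? yes
ancestors(C) = {A,B,C}; C in? yes
ancestors(A) = {A}; A in? yes
ancestors(B) = {A,B}; D in? no
ancestors(B) = {A,B}; A in? yes

Answer: yes yes yes no yes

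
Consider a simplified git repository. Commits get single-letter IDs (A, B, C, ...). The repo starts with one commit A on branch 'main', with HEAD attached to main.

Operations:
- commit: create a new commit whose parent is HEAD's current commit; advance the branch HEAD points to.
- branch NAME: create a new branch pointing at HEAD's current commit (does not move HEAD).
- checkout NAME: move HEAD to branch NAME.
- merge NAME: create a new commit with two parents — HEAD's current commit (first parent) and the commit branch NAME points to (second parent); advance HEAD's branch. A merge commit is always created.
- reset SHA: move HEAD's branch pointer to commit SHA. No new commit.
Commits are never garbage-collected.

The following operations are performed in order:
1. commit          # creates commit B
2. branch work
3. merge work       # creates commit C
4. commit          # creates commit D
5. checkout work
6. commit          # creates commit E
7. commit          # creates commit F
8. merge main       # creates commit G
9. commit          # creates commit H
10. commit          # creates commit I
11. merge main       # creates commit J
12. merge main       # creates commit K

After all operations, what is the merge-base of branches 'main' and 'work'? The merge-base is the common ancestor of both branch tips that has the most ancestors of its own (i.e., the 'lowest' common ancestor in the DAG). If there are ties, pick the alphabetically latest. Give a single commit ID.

After op 1 (commit): HEAD=main@B [main=B]
After op 2 (branch): HEAD=main@B [main=B work=B]
After op 3 (merge): HEAD=main@C [main=C work=B]
After op 4 (commit): HEAD=main@D [main=D work=B]
After op 5 (checkout): HEAD=work@B [main=D work=B]
After op 6 (commit): HEAD=work@E [main=D work=E]
After op 7 (commit): HEAD=work@F [main=D work=F]
After op 8 (merge): HEAD=work@G [main=D work=G]
After op 9 (commit): HEAD=work@H [main=D work=H]
After op 10 (commit): HEAD=work@I [main=D work=I]
After op 11 (merge): HEAD=work@J [main=D work=J]
After op 12 (merge): HEAD=work@K [main=D work=K]
ancestors(main=D): ['A', 'B', 'C', 'D']
ancestors(work=K): ['A', 'B', 'C', 'D', 'E', 'F', 'G', 'H', 'I', 'J', 'K']
common: ['A', 'B', 'C', 'D']

Answer: D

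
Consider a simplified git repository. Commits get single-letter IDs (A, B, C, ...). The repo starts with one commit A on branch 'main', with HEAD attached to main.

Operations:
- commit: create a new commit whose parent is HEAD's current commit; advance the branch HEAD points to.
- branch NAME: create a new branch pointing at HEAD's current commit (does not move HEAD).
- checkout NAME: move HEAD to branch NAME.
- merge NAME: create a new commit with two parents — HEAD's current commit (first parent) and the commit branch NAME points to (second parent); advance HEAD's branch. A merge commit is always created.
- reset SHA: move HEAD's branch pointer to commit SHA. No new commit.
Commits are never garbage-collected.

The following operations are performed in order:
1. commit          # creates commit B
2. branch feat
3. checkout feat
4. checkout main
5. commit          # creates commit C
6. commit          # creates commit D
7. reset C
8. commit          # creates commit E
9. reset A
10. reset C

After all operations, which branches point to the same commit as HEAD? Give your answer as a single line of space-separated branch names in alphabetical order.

After op 1 (commit): HEAD=main@B [main=B]
After op 2 (branch): HEAD=main@B [feat=B main=B]
After op 3 (checkout): HEAD=feat@B [feat=B main=B]
After op 4 (checkout): HEAD=main@B [feat=B main=B]
After op 5 (commit): HEAD=main@C [feat=B main=C]
After op 6 (commit): HEAD=main@D [feat=B main=D]
After op 7 (reset): HEAD=main@C [feat=B main=C]
After op 8 (commit): HEAD=main@E [feat=B main=E]
After op 9 (reset): HEAD=main@A [feat=B main=A]
After op 10 (reset): HEAD=main@C [feat=B main=C]

Answer: main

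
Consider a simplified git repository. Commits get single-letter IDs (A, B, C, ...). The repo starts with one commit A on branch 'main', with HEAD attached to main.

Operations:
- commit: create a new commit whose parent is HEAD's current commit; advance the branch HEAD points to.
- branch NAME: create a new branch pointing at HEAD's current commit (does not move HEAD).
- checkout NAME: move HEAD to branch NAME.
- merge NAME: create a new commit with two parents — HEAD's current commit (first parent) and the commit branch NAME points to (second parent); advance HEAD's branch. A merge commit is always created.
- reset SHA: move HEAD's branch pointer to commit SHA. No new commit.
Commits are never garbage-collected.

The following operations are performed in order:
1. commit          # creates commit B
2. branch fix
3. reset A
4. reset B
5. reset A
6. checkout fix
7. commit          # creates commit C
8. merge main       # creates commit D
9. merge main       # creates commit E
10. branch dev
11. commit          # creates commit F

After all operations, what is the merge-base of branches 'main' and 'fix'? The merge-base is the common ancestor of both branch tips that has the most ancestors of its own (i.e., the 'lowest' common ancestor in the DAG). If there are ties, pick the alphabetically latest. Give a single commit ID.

After op 1 (commit): HEAD=main@B [main=B]
After op 2 (branch): HEAD=main@B [fix=B main=B]
After op 3 (reset): HEAD=main@A [fix=B main=A]
After op 4 (reset): HEAD=main@B [fix=B main=B]
After op 5 (reset): HEAD=main@A [fix=B main=A]
After op 6 (checkout): HEAD=fix@B [fix=B main=A]
After op 7 (commit): HEAD=fix@C [fix=C main=A]
After op 8 (merge): HEAD=fix@D [fix=D main=A]
After op 9 (merge): HEAD=fix@E [fix=E main=A]
After op 10 (branch): HEAD=fix@E [dev=E fix=E main=A]
After op 11 (commit): HEAD=fix@F [dev=E fix=F main=A]
ancestors(main=A): ['A']
ancestors(fix=F): ['A', 'B', 'C', 'D', 'E', 'F']
common: ['A']

Answer: A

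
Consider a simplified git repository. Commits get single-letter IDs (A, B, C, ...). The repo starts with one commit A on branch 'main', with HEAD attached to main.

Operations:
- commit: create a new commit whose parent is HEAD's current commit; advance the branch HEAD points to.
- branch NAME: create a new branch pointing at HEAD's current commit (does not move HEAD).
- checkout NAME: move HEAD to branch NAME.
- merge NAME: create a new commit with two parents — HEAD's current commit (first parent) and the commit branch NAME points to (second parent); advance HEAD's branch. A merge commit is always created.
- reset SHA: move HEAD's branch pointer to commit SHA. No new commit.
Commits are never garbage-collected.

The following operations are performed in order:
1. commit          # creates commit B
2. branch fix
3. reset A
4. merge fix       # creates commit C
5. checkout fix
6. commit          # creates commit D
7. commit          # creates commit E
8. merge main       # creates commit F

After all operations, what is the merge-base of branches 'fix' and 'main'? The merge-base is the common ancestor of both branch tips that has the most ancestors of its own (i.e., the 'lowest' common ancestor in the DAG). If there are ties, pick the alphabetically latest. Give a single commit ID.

After op 1 (commit): HEAD=main@B [main=B]
After op 2 (branch): HEAD=main@B [fix=B main=B]
After op 3 (reset): HEAD=main@A [fix=B main=A]
After op 4 (merge): HEAD=main@C [fix=B main=C]
After op 5 (checkout): HEAD=fix@B [fix=B main=C]
After op 6 (commit): HEAD=fix@D [fix=D main=C]
After op 7 (commit): HEAD=fix@E [fix=E main=C]
After op 8 (merge): HEAD=fix@F [fix=F main=C]
ancestors(fix=F): ['A', 'B', 'C', 'D', 'E', 'F']
ancestors(main=C): ['A', 'B', 'C']
common: ['A', 'B', 'C']

Answer: C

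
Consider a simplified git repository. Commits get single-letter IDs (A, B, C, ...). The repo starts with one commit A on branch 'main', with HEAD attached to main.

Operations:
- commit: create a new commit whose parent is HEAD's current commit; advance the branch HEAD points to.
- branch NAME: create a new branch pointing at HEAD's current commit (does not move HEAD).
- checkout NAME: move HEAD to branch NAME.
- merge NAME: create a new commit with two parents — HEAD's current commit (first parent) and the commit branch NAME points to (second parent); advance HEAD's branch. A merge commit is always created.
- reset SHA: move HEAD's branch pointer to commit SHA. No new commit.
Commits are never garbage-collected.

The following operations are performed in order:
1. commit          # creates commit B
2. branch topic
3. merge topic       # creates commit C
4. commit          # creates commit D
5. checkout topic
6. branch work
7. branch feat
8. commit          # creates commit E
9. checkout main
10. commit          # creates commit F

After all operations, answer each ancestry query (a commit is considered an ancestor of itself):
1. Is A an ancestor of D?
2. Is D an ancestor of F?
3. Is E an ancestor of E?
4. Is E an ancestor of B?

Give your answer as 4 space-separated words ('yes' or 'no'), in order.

Answer: yes yes yes no

Derivation:
After op 1 (commit): HEAD=main@B [main=B]
After op 2 (branch): HEAD=main@B [main=B topic=B]
After op 3 (merge): HEAD=main@C [main=C topic=B]
After op 4 (commit): HEAD=main@D [main=D topic=B]
After op 5 (checkout): HEAD=topic@B [main=D topic=B]
After op 6 (branch): HEAD=topic@B [main=D topic=B work=B]
After op 7 (branch): HEAD=topic@B [feat=B main=D topic=B work=B]
After op 8 (commit): HEAD=topic@E [feat=B main=D topic=E work=B]
After op 9 (checkout): HEAD=main@D [feat=B main=D topic=E work=B]
After op 10 (commit): HEAD=main@F [feat=B main=F topic=E work=B]
ancestors(D) = {A,B,C,D}; A in? yes
ancestors(F) = {A,B,C,D,F}; D in? yes
ancestors(E) = {A,B,E}; E in? yes
ancestors(B) = {A,B}; E in? no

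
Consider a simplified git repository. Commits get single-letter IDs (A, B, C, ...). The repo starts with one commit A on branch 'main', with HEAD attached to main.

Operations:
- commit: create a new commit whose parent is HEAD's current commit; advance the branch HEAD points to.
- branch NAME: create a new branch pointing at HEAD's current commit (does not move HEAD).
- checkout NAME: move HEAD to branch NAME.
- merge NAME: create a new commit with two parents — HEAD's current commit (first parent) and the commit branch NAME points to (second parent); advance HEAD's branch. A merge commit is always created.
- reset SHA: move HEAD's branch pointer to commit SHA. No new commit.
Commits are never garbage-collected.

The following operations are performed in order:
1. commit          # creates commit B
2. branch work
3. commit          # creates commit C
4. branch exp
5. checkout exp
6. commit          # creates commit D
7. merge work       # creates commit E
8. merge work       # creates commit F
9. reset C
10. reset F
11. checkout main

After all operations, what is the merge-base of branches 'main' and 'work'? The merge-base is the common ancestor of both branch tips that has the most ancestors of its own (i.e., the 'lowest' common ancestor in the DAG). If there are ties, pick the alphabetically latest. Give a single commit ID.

Answer: B

Derivation:
After op 1 (commit): HEAD=main@B [main=B]
After op 2 (branch): HEAD=main@B [main=B work=B]
After op 3 (commit): HEAD=main@C [main=C work=B]
After op 4 (branch): HEAD=main@C [exp=C main=C work=B]
After op 5 (checkout): HEAD=exp@C [exp=C main=C work=B]
After op 6 (commit): HEAD=exp@D [exp=D main=C work=B]
After op 7 (merge): HEAD=exp@E [exp=E main=C work=B]
After op 8 (merge): HEAD=exp@F [exp=F main=C work=B]
After op 9 (reset): HEAD=exp@C [exp=C main=C work=B]
After op 10 (reset): HEAD=exp@F [exp=F main=C work=B]
After op 11 (checkout): HEAD=main@C [exp=F main=C work=B]
ancestors(main=C): ['A', 'B', 'C']
ancestors(work=B): ['A', 'B']
common: ['A', 'B']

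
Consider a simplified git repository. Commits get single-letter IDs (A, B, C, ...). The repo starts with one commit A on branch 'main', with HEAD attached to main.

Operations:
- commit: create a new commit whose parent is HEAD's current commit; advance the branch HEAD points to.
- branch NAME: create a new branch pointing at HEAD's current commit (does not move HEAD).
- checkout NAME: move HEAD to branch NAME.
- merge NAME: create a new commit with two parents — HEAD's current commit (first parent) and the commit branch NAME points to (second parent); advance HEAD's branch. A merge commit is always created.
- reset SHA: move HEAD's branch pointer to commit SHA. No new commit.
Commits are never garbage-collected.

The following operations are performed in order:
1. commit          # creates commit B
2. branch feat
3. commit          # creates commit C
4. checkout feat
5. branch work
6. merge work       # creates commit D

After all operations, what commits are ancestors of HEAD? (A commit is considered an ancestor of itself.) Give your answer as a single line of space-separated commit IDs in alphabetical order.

After op 1 (commit): HEAD=main@B [main=B]
After op 2 (branch): HEAD=main@B [feat=B main=B]
After op 3 (commit): HEAD=main@C [feat=B main=C]
After op 4 (checkout): HEAD=feat@B [feat=B main=C]
After op 5 (branch): HEAD=feat@B [feat=B main=C work=B]
After op 6 (merge): HEAD=feat@D [feat=D main=C work=B]

Answer: A B D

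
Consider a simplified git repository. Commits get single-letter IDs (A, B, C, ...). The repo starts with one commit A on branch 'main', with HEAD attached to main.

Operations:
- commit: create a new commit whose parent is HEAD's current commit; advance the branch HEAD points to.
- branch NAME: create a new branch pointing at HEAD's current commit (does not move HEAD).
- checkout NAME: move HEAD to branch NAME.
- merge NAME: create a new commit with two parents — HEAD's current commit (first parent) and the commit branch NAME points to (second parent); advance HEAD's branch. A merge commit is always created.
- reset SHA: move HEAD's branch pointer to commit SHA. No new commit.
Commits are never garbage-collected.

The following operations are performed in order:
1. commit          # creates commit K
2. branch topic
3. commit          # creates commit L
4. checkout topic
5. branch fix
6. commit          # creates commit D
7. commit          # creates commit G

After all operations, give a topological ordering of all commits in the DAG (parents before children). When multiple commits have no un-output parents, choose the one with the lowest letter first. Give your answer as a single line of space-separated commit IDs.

After op 1 (commit): HEAD=main@K [main=K]
After op 2 (branch): HEAD=main@K [main=K topic=K]
After op 3 (commit): HEAD=main@L [main=L topic=K]
After op 4 (checkout): HEAD=topic@K [main=L topic=K]
After op 5 (branch): HEAD=topic@K [fix=K main=L topic=K]
After op 6 (commit): HEAD=topic@D [fix=K main=L topic=D]
After op 7 (commit): HEAD=topic@G [fix=K main=L topic=G]
commit A: parents=[]
commit D: parents=['K']
commit G: parents=['D']
commit K: parents=['A']
commit L: parents=['K']

Answer: A K D G L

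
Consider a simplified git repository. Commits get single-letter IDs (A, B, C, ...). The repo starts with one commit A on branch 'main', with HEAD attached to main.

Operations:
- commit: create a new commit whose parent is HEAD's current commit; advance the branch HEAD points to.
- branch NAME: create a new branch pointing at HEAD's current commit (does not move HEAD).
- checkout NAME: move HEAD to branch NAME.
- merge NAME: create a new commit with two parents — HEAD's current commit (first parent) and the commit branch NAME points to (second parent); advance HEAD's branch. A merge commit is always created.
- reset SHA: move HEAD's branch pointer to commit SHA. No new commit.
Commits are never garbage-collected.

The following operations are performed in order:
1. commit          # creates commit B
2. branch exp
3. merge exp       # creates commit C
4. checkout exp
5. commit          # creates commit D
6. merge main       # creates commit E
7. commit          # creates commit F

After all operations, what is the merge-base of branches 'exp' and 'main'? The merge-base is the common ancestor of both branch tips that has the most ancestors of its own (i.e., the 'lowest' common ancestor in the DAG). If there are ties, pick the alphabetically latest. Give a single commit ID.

Answer: C

Derivation:
After op 1 (commit): HEAD=main@B [main=B]
After op 2 (branch): HEAD=main@B [exp=B main=B]
After op 3 (merge): HEAD=main@C [exp=B main=C]
After op 4 (checkout): HEAD=exp@B [exp=B main=C]
After op 5 (commit): HEAD=exp@D [exp=D main=C]
After op 6 (merge): HEAD=exp@E [exp=E main=C]
After op 7 (commit): HEAD=exp@F [exp=F main=C]
ancestors(exp=F): ['A', 'B', 'C', 'D', 'E', 'F']
ancestors(main=C): ['A', 'B', 'C']
common: ['A', 'B', 'C']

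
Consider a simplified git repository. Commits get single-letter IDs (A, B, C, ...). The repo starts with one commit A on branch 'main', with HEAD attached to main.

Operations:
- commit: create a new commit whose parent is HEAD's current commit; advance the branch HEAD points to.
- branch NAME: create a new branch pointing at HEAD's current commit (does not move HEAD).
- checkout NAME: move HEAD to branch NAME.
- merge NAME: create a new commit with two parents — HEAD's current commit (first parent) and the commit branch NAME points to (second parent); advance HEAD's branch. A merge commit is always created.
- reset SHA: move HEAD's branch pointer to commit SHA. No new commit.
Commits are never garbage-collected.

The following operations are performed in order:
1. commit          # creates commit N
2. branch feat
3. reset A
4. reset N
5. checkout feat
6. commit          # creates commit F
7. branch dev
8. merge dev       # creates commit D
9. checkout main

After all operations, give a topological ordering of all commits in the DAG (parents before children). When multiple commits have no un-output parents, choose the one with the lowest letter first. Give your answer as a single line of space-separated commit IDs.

Answer: A N F D

Derivation:
After op 1 (commit): HEAD=main@N [main=N]
After op 2 (branch): HEAD=main@N [feat=N main=N]
After op 3 (reset): HEAD=main@A [feat=N main=A]
After op 4 (reset): HEAD=main@N [feat=N main=N]
After op 5 (checkout): HEAD=feat@N [feat=N main=N]
After op 6 (commit): HEAD=feat@F [feat=F main=N]
After op 7 (branch): HEAD=feat@F [dev=F feat=F main=N]
After op 8 (merge): HEAD=feat@D [dev=F feat=D main=N]
After op 9 (checkout): HEAD=main@N [dev=F feat=D main=N]
commit A: parents=[]
commit D: parents=['F', 'F']
commit F: parents=['N']
commit N: parents=['A']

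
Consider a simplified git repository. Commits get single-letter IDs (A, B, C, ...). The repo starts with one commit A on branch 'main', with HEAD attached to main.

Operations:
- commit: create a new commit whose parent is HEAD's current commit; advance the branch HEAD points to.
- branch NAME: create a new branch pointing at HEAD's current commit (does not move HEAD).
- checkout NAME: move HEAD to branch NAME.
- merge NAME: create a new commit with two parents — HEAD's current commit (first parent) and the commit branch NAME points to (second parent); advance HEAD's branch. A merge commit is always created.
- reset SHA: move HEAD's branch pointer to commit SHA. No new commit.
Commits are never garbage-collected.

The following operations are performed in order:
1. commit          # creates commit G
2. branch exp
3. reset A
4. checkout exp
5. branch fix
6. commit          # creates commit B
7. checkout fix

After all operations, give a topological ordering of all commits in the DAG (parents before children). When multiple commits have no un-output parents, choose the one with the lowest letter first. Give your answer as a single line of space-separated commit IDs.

Answer: A G B

Derivation:
After op 1 (commit): HEAD=main@G [main=G]
After op 2 (branch): HEAD=main@G [exp=G main=G]
After op 3 (reset): HEAD=main@A [exp=G main=A]
After op 4 (checkout): HEAD=exp@G [exp=G main=A]
After op 5 (branch): HEAD=exp@G [exp=G fix=G main=A]
After op 6 (commit): HEAD=exp@B [exp=B fix=G main=A]
After op 7 (checkout): HEAD=fix@G [exp=B fix=G main=A]
commit A: parents=[]
commit B: parents=['G']
commit G: parents=['A']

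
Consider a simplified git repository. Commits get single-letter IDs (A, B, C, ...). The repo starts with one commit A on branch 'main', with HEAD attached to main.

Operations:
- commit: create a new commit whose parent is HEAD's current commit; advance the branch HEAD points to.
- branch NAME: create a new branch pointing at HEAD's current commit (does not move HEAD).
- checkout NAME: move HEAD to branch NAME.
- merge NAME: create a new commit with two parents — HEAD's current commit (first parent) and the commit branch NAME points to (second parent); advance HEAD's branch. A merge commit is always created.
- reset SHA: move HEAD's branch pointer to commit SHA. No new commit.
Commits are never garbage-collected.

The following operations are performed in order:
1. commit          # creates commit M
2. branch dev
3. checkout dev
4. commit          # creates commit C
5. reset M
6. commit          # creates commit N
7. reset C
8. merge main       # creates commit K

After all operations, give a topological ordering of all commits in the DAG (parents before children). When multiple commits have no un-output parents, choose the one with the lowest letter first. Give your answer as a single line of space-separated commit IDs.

After op 1 (commit): HEAD=main@M [main=M]
After op 2 (branch): HEAD=main@M [dev=M main=M]
After op 3 (checkout): HEAD=dev@M [dev=M main=M]
After op 4 (commit): HEAD=dev@C [dev=C main=M]
After op 5 (reset): HEAD=dev@M [dev=M main=M]
After op 6 (commit): HEAD=dev@N [dev=N main=M]
After op 7 (reset): HEAD=dev@C [dev=C main=M]
After op 8 (merge): HEAD=dev@K [dev=K main=M]
commit A: parents=[]
commit C: parents=['M']
commit K: parents=['C', 'M']
commit M: parents=['A']
commit N: parents=['M']

Answer: A M C K N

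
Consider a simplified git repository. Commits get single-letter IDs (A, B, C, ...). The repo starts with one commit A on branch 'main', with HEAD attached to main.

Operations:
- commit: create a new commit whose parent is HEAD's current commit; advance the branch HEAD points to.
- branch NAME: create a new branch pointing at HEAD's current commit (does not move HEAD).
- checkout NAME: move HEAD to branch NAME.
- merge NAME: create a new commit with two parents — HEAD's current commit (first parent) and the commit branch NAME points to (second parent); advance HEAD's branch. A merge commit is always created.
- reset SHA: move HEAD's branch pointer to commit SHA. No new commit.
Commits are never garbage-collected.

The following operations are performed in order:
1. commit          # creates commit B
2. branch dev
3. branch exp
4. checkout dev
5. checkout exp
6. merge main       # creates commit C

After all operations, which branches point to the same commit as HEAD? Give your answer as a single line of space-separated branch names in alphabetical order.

After op 1 (commit): HEAD=main@B [main=B]
After op 2 (branch): HEAD=main@B [dev=B main=B]
After op 3 (branch): HEAD=main@B [dev=B exp=B main=B]
After op 4 (checkout): HEAD=dev@B [dev=B exp=B main=B]
After op 5 (checkout): HEAD=exp@B [dev=B exp=B main=B]
After op 6 (merge): HEAD=exp@C [dev=B exp=C main=B]

Answer: exp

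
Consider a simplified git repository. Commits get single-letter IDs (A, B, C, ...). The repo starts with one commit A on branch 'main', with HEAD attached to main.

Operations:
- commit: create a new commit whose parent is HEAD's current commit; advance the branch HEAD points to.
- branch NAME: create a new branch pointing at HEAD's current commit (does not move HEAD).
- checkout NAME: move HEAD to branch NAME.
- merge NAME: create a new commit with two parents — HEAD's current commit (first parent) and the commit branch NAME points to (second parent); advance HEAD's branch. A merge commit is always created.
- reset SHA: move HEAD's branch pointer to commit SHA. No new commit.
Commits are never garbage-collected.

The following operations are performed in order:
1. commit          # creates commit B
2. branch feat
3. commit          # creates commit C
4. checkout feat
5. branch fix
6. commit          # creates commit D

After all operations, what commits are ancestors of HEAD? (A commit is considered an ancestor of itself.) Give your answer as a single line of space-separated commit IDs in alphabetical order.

After op 1 (commit): HEAD=main@B [main=B]
After op 2 (branch): HEAD=main@B [feat=B main=B]
After op 3 (commit): HEAD=main@C [feat=B main=C]
After op 4 (checkout): HEAD=feat@B [feat=B main=C]
After op 5 (branch): HEAD=feat@B [feat=B fix=B main=C]
After op 6 (commit): HEAD=feat@D [feat=D fix=B main=C]

Answer: A B D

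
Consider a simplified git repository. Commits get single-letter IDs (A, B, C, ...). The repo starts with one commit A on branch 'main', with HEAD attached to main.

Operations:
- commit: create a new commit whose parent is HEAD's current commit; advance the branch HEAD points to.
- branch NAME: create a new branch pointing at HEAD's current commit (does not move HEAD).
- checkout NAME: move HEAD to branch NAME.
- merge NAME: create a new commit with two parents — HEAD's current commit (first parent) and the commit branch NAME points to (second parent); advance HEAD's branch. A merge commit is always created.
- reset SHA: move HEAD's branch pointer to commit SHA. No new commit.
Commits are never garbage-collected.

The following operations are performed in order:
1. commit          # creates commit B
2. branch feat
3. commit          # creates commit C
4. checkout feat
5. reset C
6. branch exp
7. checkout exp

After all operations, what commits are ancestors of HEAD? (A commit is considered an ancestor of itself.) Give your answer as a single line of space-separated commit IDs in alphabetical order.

After op 1 (commit): HEAD=main@B [main=B]
After op 2 (branch): HEAD=main@B [feat=B main=B]
After op 3 (commit): HEAD=main@C [feat=B main=C]
After op 4 (checkout): HEAD=feat@B [feat=B main=C]
After op 5 (reset): HEAD=feat@C [feat=C main=C]
After op 6 (branch): HEAD=feat@C [exp=C feat=C main=C]
After op 7 (checkout): HEAD=exp@C [exp=C feat=C main=C]

Answer: A B C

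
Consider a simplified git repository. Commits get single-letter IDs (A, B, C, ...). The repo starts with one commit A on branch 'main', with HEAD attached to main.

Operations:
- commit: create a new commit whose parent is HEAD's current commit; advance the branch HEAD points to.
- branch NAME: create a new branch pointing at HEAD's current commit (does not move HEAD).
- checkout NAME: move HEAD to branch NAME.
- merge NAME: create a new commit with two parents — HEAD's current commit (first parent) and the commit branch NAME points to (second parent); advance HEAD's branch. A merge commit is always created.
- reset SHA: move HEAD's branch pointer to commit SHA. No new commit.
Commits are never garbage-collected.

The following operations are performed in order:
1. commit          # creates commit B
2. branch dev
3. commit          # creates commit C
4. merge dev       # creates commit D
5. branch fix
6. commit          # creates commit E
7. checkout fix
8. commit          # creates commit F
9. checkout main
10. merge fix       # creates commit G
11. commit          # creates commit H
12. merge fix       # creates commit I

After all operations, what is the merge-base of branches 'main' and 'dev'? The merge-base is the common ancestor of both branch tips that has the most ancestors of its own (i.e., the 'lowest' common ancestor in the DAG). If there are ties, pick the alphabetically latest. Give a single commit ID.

Answer: B

Derivation:
After op 1 (commit): HEAD=main@B [main=B]
After op 2 (branch): HEAD=main@B [dev=B main=B]
After op 3 (commit): HEAD=main@C [dev=B main=C]
After op 4 (merge): HEAD=main@D [dev=B main=D]
After op 5 (branch): HEAD=main@D [dev=B fix=D main=D]
After op 6 (commit): HEAD=main@E [dev=B fix=D main=E]
After op 7 (checkout): HEAD=fix@D [dev=B fix=D main=E]
After op 8 (commit): HEAD=fix@F [dev=B fix=F main=E]
After op 9 (checkout): HEAD=main@E [dev=B fix=F main=E]
After op 10 (merge): HEAD=main@G [dev=B fix=F main=G]
After op 11 (commit): HEAD=main@H [dev=B fix=F main=H]
After op 12 (merge): HEAD=main@I [dev=B fix=F main=I]
ancestors(main=I): ['A', 'B', 'C', 'D', 'E', 'F', 'G', 'H', 'I']
ancestors(dev=B): ['A', 'B']
common: ['A', 'B']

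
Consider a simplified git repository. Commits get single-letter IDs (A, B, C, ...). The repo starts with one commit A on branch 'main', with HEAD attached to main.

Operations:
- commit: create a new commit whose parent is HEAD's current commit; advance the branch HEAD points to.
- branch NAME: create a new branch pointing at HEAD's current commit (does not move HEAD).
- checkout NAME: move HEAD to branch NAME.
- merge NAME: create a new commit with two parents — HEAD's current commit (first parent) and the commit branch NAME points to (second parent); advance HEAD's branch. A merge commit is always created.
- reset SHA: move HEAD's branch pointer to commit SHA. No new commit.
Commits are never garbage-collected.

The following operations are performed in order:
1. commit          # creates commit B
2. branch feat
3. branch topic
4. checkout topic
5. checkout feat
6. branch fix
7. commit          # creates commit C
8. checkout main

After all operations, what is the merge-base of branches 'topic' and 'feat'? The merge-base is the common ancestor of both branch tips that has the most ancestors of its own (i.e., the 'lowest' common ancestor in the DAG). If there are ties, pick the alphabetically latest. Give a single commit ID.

Answer: B

Derivation:
After op 1 (commit): HEAD=main@B [main=B]
After op 2 (branch): HEAD=main@B [feat=B main=B]
After op 3 (branch): HEAD=main@B [feat=B main=B topic=B]
After op 4 (checkout): HEAD=topic@B [feat=B main=B topic=B]
After op 5 (checkout): HEAD=feat@B [feat=B main=B topic=B]
After op 6 (branch): HEAD=feat@B [feat=B fix=B main=B topic=B]
After op 7 (commit): HEAD=feat@C [feat=C fix=B main=B topic=B]
After op 8 (checkout): HEAD=main@B [feat=C fix=B main=B topic=B]
ancestors(topic=B): ['A', 'B']
ancestors(feat=C): ['A', 'B', 'C']
common: ['A', 'B']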